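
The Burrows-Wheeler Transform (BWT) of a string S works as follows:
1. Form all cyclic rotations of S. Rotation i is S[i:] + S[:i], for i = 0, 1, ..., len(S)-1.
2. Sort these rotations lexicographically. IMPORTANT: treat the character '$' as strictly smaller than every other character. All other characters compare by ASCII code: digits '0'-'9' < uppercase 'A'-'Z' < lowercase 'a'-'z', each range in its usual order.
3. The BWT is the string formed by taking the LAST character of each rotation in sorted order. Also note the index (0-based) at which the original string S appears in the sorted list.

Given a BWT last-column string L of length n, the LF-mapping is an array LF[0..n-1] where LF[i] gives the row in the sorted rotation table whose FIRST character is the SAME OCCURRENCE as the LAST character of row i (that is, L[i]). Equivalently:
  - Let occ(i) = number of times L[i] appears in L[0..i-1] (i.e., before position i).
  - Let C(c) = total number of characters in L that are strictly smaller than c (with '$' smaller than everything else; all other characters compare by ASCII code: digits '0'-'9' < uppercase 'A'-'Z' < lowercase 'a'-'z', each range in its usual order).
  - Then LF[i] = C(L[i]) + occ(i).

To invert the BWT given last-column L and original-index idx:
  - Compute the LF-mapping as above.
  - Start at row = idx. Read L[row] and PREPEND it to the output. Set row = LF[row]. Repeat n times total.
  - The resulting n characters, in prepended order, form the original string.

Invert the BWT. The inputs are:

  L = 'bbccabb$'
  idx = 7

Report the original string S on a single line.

Answer: cbabbcb$

Derivation:
LF mapping: 2 3 6 7 1 4 5 0
Walk LF starting at row 7, prepending L[row]:
  step 1: row=7, L[7]='$', prepend. Next row=LF[7]=0
  step 2: row=0, L[0]='b', prepend. Next row=LF[0]=2
  step 3: row=2, L[2]='c', prepend. Next row=LF[2]=6
  step 4: row=6, L[6]='b', prepend. Next row=LF[6]=5
  step 5: row=5, L[5]='b', prepend. Next row=LF[5]=4
  step 6: row=4, L[4]='a', prepend. Next row=LF[4]=1
  step 7: row=1, L[1]='b', prepend. Next row=LF[1]=3
  step 8: row=3, L[3]='c', prepend. Next row=LF[3]=7
Reversed output: cbabbcb$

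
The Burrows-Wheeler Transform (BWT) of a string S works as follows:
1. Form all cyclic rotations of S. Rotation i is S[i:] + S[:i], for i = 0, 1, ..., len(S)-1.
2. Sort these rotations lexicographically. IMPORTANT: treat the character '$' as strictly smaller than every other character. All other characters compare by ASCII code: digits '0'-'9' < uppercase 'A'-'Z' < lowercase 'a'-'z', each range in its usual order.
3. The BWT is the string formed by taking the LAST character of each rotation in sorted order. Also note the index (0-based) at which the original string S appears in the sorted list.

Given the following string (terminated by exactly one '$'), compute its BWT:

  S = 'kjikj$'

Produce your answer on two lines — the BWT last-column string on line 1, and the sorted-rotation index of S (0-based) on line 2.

All 6 rotations (rotation i = S[i:]+S[:i]):
  rot[0] = kjikj$
  rot[1] = jikj$k
  rot[2] = ikj$kj
  rot[3] = kj$kji
  rot[4] = j$kjik
  rot[5] = $kjikj
Sorted (with $ < everything):
  sorted[0] = $kjikj  (last char: 'j')
  sorted[1] = ikj$kj  (last char: 'j')
  sorted[2] = j$kjik  (last char: 'k')
  sorted[3] = jikj$k  (last char: 'k')
  sorted[4] = kj$kji  (last char: 'i')
  sorted[5] = kjikj$  (last char: '$')
Last column: jjkki$
Original string S is at sorted index 5

Answer: jjkki$
5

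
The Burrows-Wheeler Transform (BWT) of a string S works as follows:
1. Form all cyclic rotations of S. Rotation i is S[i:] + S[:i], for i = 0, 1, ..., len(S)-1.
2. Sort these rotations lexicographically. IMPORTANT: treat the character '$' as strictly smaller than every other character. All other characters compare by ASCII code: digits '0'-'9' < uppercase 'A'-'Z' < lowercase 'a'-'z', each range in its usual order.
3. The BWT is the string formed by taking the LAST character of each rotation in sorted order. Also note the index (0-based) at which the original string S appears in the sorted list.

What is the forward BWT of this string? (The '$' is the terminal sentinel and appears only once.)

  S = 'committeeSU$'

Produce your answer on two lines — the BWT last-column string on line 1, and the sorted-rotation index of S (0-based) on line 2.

Answer: UeS$etmmocti
3

Derivation:
All 12 rotations (rotation i = S[i:]+S[:i]):
  rot[0] = committeeSU$
  rot[1] = ommitteeSU$c
  rot[2] = mmitteeSU$co
  rot[3] = mitteeSU$com
  rot[4] = itteeSU$comm
  rot[5] = tteeSU$commi
  rot[6] = teeSU$commit
  rot[7] = eeSU$committ
  rot[8] = eSU$committe
  rot[9] = SU$committee
  rot[10] = U$committeeS
  rot[11] = $committeeSU
Sorted (with $ < everything):
  sorted[0] = $committeeSU  (last char: 'U')
  sorted[1] = SU$committee  (last char: 'e')
  sorted[2] = U$committeeS  (last char: 'S')
  sorted[3] = committeeSU$  (last char: '$')
  sorted[4] = eSU$committe  (last char: 'e')
  sorted[5] = eeSU$committ  (last char: 't')
  sorted[6] = itteeSU$comm  (last char: 'm')
  sorted[7] = mitteeSU$com  (last char: 'm')
  sorted[8] = mmitteeSU$co  (last char: 'o')
  sorted[9] = ommitteeSU$c  (last char: 'c')
  sorted[10] = teeSU$commit  (last char: 't')
  sorted[11] = tteeSU$commi  (last char: 'i')
Last column: UeS$etmmocti
Original string S is at sorted index 3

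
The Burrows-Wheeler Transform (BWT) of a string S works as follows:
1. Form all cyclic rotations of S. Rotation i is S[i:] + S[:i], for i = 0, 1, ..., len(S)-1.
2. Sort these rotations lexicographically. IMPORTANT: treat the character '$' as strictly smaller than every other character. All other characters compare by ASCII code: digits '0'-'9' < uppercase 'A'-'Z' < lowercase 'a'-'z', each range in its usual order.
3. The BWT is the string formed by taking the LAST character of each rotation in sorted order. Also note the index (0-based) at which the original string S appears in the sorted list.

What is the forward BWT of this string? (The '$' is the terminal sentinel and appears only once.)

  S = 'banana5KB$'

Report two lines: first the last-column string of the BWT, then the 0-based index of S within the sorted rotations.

Answer: BaK5nnb$aa
7

Derivation:
All 10 rotations (rotation i = S[i:]+S[:i]):
  rot[0] = banana5KB$
  rot[1] = anana5KB$b
  rot[2] = nana5KB$ba
  rot[3] = ana5KB$ban
  rot[4] = na5KB$bana
  rot[5] = a5KB$banan
  rot[6] = 5KB$banana
  rot[7] = KB$banana5
  rot[8] = B$banana5K
  rot[9] = $banana5KB
Sorted (with $ < everything):
  sorted[0] = $banana5KB  (last char: 'B')
  sorted[1] = 5KB$banana  (last char: 'a')
  sorted[2] = B$banana5K  (last char: 'K')
  sorted[3] = KB$banana5  (last char: '5')
  sorted[4] = a5KB$banan  (last char: 'n')
  sorted[5] = ana5KB$ban  (last char: 'n')
  sorted[6] = anana5KB$b  (last char: 'b')
  sorted[7] = banana5KB$  (last char: '$')
  sorted[8] = na5KB$bana  (last char: 'a')
  sorted[9] = nana5KB$ba  (last char: 'a')
Last column: BaK5nnb$aa
Original string S is at sorted index 7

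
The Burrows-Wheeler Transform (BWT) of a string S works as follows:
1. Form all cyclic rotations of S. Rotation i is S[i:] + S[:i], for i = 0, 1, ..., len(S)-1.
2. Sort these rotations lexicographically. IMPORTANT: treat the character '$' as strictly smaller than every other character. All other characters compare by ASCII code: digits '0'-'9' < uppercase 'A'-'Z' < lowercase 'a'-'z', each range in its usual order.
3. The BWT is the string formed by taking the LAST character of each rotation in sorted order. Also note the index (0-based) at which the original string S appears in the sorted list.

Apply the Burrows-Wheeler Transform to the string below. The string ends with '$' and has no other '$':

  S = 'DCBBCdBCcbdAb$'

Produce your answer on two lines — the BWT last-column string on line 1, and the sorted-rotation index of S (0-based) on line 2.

Answer: bdCdBDBB$AcCbC
8

Derivation:
All 14 rotations (rotation i = S[i:]+S[:i]):
  rot[0] = DCBBCdBCcbdAb$
  rot[1] = CBBCdBCcbdAb$D
  rot[2] = BBCdBCcbdAb$DC
  rot[3] = BCdBCcbdAb$DCB
  rot[4] = CdBCcbdAb$DCBB
  rot[5] = dBCcbdAb$DCBBC
  rot[6] = BCcbdAb$DCBBCd
  rot[7] = CcbdAb$DCBBCdB
  rot[8] = cbdAb$DCBBCdBC
  rot[9] = bdAb$DCBBCdBCc
  rot[10] = dAb$DCBBCdBCcb
  rot[11] = Ab$DCBBCdBCcbd
  rot[12] = b$DCBBCdBCcbdA
  rot[13] = $DCBBCdBCcbdAb
Sorted (with $ < everything):
  sorted[0] = $DCBBCdBCcbdAb  (last char: 'b')
  sorted[1] = Ab$DCBBCdBCcbd  (last char: 'd')
  sorted[2] = BBCdBCcbdAb$DC  (last char: 'C')
  sorted[3] = BCcbdAb$DCBBCd  (last char: 'd')
  sorted[4] = BCdBCcbdAb$DCB  (last char: 'B')
  sorted[5] = CBBCdBCcbdAb$D  (last char: 'D')
  sorted[6] = CcbdAb$DCBBCdB  (last char: 'B')
  sorted[7] = CdBCcbdAb$DCBB  (last char: 'B')
  sorted[8] = DCBBCdBCcbdAb$  (last char: '$')
  sorted[9] = b$DCBBCdBCcbdA  (last char: 'A')
  sorted[10] = bdAb$DCBBCdBCc  (last char: 'c')
  sorted[11] = cbdAb$DCBBCdBC  (last char: 'C')
  sorted[12] = dAb$DCBBCdBCcb  (last char: 'b')
  sorted[13] = dBCcbdAb$DCBBC  (last char: 'C')
Last column: bdCdBDBB$AcCbC
Original string S is at sorted index 8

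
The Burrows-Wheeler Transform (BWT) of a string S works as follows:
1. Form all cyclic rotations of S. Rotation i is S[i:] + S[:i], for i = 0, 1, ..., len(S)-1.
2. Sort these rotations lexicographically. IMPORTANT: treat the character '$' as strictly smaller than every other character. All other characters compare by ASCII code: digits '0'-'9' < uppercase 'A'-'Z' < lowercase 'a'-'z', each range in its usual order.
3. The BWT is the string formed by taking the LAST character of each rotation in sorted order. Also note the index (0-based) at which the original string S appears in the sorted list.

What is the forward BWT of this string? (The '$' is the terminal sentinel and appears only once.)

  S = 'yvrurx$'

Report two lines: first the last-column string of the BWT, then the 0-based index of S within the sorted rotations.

Answer: xvuryr$
6

Derivation:
All 7 rotations (rotation i = S[i:]+S[:i]):
  rot[0] = yvrurx$
  rot[1] = vrurx$y
  rot[2] = rurx$yv
  rot[3] = urx$yvr
  rot[4] = rx$yvru
  rot[5] = x$yvrur
  rot[6] = $yvrurx
Sorted (with $ < everything):
  sorted[0] = $yvrurx  (last char: 'x')
  sorted[1] = rurx$yv  (last char: 'v')
  sorted[2] = rx$yvru  (last char: 'u')
  sorted[3] = urx$yvr  (last char: 'r')
  sorted[4] = vrurx$y  (last char: 'y')
  sorted[5] = x$yvrur  (last char: 'r')
  sorted[6] = yvrurx$  (last char: '$')
Last column: xvuryr$
Original string S is at sorted index 6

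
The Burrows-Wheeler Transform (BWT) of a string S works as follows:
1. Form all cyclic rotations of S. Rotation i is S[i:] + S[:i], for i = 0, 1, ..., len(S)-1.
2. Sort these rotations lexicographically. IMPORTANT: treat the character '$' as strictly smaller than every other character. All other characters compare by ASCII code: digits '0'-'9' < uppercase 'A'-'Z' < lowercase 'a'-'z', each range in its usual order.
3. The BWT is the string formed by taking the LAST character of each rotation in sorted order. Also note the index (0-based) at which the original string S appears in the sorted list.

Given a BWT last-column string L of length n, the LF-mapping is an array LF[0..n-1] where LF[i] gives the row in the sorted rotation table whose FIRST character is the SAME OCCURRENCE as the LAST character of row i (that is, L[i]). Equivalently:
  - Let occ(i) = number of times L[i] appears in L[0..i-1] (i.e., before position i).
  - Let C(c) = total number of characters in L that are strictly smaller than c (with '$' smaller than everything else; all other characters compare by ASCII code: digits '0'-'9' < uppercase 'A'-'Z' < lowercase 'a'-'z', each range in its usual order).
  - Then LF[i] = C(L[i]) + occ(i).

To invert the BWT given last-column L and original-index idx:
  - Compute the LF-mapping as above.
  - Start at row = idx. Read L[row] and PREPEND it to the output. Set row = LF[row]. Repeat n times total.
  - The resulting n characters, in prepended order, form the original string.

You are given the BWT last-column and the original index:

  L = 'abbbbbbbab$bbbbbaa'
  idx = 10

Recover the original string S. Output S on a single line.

LF mapping: 1 5 6 7 8 9 10 11 2 12 0 13 14 15 16 17 3 4
Walk LF starting at row 10, prepending L[row]:
  step 1: row=10, L[10]='$', prepend. Next row=LF[10]=0
  step 2: row=0, L[0]='a', prepend. Next row=LF[0]=1
  step 3: row=1, L[1]='b', prepend. Next row=LF[1]=5
  step 4: row=5, L[5]='b', prepend. Next row=LF[5]=9
  step 5: row=9, L[9]='b', prepend. Next row=LF[9]=12
  step 6: row=12, L[12]='b', prepend. Next row=LF[12]=14
  step 7: row=14, L[14]='b', prepend. Next row=LF[14]=16
  step 8: row=16, L[16]='a', prepend. Next row=LF[16]=3
  step 9: row=3, L[3]='b', prepend. Next row=LF[3]=7
  step 10: row=7, L[7]='b', prepend. Next row=LF[7]=11
  step 11: row=11, L[11]='b', prepend. Next row=LF[11]=13
  step 12: row=13, L[13]='b', prepend. Next row=LF[13]=15
  step 13: row=15, L[15]='b', prepend. Next row=LF[15]=17
  step 14: row=17, L[17]='a', prepend. Next row=LF[17]=4
  step 15: row=4, L[4]='b', prepend. Next row=LF[4]=8
  step 16: row=8, L[8]='a', prepend. Next row=LF[8]=2
  step 17: row=2, L[2]='b', prepend. Next row=LF[2]=6
  step 18: row=6, L[6]='b', prepend. Next row=LF[6]=10
Reversed output: bbababbbbbabbbbba$

Answer: bbababbbbbabbbbba$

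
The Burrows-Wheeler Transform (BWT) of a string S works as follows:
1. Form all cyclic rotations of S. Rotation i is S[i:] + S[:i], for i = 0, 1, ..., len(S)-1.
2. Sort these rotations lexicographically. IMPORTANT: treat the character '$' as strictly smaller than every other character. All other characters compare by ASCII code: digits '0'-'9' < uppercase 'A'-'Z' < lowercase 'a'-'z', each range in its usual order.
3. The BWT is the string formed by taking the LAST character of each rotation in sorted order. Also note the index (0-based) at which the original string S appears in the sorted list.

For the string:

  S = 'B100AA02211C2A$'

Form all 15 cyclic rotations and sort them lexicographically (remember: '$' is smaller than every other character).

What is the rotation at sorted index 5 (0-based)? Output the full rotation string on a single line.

Answer: 11C2A$B100AA022

Derivation:
All 15 rotations (rotation i = S[i:]+S[:i]):
  rot[0] = B100AA02211C2A$
  rot[1] = 100AA02211C2A$B
  rot[2] = 00AA02211C2A$B1
  rot[3] = 0AA02211C2A$B10
  rot[4] = AA02211C2A$B100
  rot[5] = A02211C2A$B100A
  rot[6] = 02211C2A$B100AA
  rot[7] = 2211C2A$B100AA0
  rot[8] = 211C2A$B100AA02
  rot[9] = 11C2A$B100AA022
  rot[10] = 1C2A$B100AA0221
  rot[11] = C2A$B100AA02211
  rot[12] = 2A$B100AA02211C
  rot[13] = A$B100AA02211C2
  rot[14] = $B100AA02211C2A
Sorted (with $ < everything):
  sorted[0] = $B100AA02211C2A
  sorted[1] = 00AA02211C2A$B1
  sorted[2] = 02211C2A$B100AA
  sorted[3] = 0AA02211C2A$B10
  sorted[4] = 100AA02211C2A$B
  sorted[5] = 11C2A$B100AA022
  sorted[6] = 1C2A$B100AA0221
  sorted[7] = 211C2A$B100AA02
  sorted[8] = 2211C2A$B100AA0
  sorted[9] = 2A$B100AA02211C
  sorted[10] = A$B100AA02211C2
  sorted[11] = A02211C2A$B100A
  sorted[12] = AA02211C2A$B100
  sorted[13] = B100AA02211C2A$
  sorted[14] = C2A$B100AA02211
sorted[5] = 11C2A$B100AA022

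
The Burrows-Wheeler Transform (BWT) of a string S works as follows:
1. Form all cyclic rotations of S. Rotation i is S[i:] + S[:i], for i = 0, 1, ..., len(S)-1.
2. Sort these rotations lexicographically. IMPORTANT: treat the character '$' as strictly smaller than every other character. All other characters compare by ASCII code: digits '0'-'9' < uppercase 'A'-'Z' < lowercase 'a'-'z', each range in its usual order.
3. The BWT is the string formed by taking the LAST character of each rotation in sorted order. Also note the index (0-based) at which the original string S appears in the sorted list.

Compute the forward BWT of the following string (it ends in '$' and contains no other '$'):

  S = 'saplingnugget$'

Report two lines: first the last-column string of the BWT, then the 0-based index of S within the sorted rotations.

All 14 rotations (rotation i = S[i:]+S[:i]):
  rot[0] = saplingnugget$
  rot[1] = aplingnugget$s
  rot[2] = plingnugget$sa
  rot[3] = lingnugget$sap
  rot[4] = ingnugget$sapl
  rot[5] = ngnugget$sapli
  rot[6] = gnugget$saplin
  rot[7] = nugget$sapling
  rot[8] = ugget$saplingn
  rot[9] = gget$saplingnu
  rot[10] = get$saplingnug
  rot[11] = et$saplingnugg
  rot[12] = t$saplingnugge
  rot[13] = $saplingnugget
Sorted (with $ < everything):
  sorted[0] = $saplingnugget  (last char: 't')
  sorted[1] = aplingnugget$s  (last char: 's')
  sorted[2] = et$saplingnugg  (last char: 'g')
  sorted[3] = get$saplingnug  (last char: 'g')
  sorted[4] = gget$saplingnu  (last char: 'u')
  sorted[5] = gnugget$saplin  (last char: 'n')
  sorted[6] = ingnugget$sapl  (last char: 'l')
  sorted[7] = lingnugget$sap  (last char: 'p')
  sorted[8] = ngnugget$sapli  (last char: 'i')
  sorted[9] = nugget$sapling  (last char: 'g')
  sorted[10] = plingnugget$sa  (last char: 'a')
  sorted[11] = saplingnugget$  (last char: '$')
  sorted[12] = t$saplingnugge  (last char: 'e')
  sorted[13] = ugget$saplingn  (last char: 'n')
Last column: tsggunlpiga$en
Original string S is at sorted index 11

Answer: tsggunlpiga$en
11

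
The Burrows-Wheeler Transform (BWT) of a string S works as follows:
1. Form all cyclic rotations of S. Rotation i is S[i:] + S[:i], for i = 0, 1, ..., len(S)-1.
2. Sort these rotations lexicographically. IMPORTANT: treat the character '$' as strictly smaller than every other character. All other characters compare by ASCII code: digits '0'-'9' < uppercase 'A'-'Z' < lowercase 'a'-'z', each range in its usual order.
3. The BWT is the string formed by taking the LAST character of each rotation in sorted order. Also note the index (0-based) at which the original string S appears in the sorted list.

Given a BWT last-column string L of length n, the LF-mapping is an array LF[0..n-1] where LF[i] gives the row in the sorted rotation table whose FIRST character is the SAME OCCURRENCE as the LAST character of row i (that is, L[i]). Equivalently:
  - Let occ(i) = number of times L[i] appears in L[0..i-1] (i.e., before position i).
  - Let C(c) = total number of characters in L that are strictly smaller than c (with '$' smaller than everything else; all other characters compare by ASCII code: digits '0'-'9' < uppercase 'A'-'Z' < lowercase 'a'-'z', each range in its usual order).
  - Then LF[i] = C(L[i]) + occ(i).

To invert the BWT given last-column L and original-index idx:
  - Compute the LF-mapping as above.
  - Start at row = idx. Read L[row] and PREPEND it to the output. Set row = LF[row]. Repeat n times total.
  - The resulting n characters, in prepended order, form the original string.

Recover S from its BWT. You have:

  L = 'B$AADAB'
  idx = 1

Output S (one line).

Answer: AAABDB$

Derivation:
LF mapping: 4 0 1 2 6 3 5
Walk LF starting at row 1, prepending L[row]:
  step 1: row=1, L[1]='$', prepend. Next row=LF[1]=0
  step 2: row=0, L[0]='B', prepend. Next row=LF[0]=4
  step 3: row=4, L[4]='D', prepend. Next row=LF[4]=6
  step 4: row=6, L[6]='B', prepend. Next row=LF[6]=5
  step 5: row=5, L[5]='A', prepend. Next row=LF[5]=3
  step 6: row=3, L[3]='A', prepend. Next row=LF[3]=2
  step 7: row=2, L[2]='A', prepend. Next row=LF[2]=1
Reversed output: AAABDB$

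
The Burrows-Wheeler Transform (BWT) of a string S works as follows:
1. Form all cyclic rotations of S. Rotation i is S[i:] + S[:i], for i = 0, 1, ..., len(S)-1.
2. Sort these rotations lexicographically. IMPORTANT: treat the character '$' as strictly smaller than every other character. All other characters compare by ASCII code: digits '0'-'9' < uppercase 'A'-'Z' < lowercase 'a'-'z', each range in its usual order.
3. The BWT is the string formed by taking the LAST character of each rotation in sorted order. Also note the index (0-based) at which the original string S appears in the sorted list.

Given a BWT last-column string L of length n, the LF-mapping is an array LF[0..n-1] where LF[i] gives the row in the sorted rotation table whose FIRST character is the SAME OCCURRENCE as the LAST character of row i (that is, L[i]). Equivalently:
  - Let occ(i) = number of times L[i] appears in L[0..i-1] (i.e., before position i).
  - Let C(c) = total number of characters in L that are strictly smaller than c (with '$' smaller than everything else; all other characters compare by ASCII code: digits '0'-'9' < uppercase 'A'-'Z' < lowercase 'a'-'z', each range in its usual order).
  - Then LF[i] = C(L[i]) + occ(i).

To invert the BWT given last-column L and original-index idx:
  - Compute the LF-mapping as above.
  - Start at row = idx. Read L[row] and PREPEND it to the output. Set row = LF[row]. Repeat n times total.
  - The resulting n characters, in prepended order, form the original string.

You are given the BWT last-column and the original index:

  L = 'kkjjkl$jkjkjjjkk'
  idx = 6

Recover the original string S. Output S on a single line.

LF mapping: 8 9 1 2 10 15 0 3 11 4 12 5 6 7 13 14
Walk LF starting at row 6, prepending L[row]:
  step 1: row=6, L[6]='$', prepend. Next row=LF[6]=0
  step 2: row=0, L[0]='k', prepend. Next row=LF[0]=8
  step 3: row=8, L[8]='k', prepend. Next row=LF[8]=11
  step 4: row=11, L[11]='j', prepend. Next row=LF[11]=5
  step 5: row=5, L[5]='l', prepend. Next row=LF[5]=15
  step 6: row=15, L[15]='k', prepend. Next row=LF[15]=14
  step 7: row=14, L[14]='k', prepend. Next row=LF[14]=13
  step 8: row=13, L[13]='j', prepend. Next row=LF[13]=7
  step 9: row=7, L[7]='j', prepend. Next row=LF[7]=3
  step 10: row=3, L[3]='j', prepend. Next row=LF[3]=2
  step 11: row=2, L[2]='j', prepend. Next row=LF[2]=1
  step 12: row=1, L[1]='k', prepend. Next row=LF[1]=9
  step 13: row=9, L[9]='j', prepend. Next row=LF[9]=4
  step 14: row=4, L[4]='k', prepend. Next row=LF[4]=10
  step 15: row=10, L[10]='k', prepend. Next row=LF[10]=12
  step 16: row=12, L[12]='j', prepend. Next row=LF[12]=6
Reversed output: jkkjkjjjjkkljkk$

Answer: jkkjkjjjjkkljkk$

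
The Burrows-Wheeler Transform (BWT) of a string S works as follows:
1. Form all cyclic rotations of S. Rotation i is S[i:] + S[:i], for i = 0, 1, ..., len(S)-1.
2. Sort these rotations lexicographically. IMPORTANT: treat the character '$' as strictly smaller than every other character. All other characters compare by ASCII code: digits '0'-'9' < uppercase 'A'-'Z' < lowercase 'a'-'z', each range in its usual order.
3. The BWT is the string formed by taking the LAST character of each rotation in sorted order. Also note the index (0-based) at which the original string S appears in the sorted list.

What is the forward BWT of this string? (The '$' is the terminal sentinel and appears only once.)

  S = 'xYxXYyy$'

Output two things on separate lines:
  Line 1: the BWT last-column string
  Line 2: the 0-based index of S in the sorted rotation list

All 8 rotations (rotation i = S[i:]+S[:i]):
  rot[0] = xYxXYyy$
  rot[1] = YxXYyy$x
  rot[2] = xXYyy$xY
  rot[3] = XYyy$xYx
  rot[4] = Yyy$xYxX
  rot[5] = yy$xYxXY
  rot[6] = y$xYxXYy
  rot[7] = $xYxXYyy
Sorted (with $ < everything):
  sorted[0] = $xYxXYyy  (last char: 'y')
  sorted[1] = XYyy$xYx  (last char: 'x')
  sorted[2] = YxXYyy$x  (last char: 'x')
  sorted[3] = Yyy$xYxX  (last char: 'X')
  sorted[4] = xXYyy$xY  (last char: 'Y')
  sorted[5] = xYxXYyy$  (last char: '$')
  sorted[6] = y$xYxXYy  (last char: 'y')
  sorted[7] = yy$xYxXY  (last char: 'Y')
Last column: yxxXY$yY
Original string S is at sorted index 5

Answer: yxxXY$yY
5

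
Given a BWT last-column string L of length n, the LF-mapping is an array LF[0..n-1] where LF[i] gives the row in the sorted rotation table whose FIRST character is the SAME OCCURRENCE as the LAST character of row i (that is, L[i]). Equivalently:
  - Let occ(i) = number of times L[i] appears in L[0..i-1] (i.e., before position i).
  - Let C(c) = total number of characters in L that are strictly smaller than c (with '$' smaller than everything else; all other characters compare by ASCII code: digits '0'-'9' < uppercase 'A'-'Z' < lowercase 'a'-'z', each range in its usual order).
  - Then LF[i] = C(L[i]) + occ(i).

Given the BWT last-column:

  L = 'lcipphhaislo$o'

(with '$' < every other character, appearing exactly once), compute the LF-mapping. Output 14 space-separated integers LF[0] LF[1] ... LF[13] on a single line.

Char counts: '$':1, 'a':1, 'c':1, 'h':2, 'i':2, 'l':2, 'o':2, 'p':2, 's':1
C (first-col start): C('$')=0, C('a')=1, C('c')=2, C('h')=3, C('i')=5, C('l')=7, C('o')=9, C('p')=11, C('s')=13
L[0]='l': occ=0, LF[0]=C('l')+0=7+0=7
L[1]='c': occ=0, LF[1]=C('c')+0=2+0=2
L[2]='i': occ=0, LF[2]=C('i')+0=5+0=5
L[3]='p': occ=0, LF[3]=C('p')+0=11+0=11
L[4]='p': occ=1, LF[4]=C('p')+1=11+1=12
L[5]='h': occ=0, LF[5]=C('h')+0=3+0=3
L[6]='h': occ=1, LF[6]=C('h')+1=3+1=4
L[7]='a': occ=0, LF[7]=C('a')+0=1+0=1
L[8]='i': occ=1, LF[8]=C('i')+1=5+1=6
L[9]='s': occ=0, LF[9]=C('s')+0=13+0=13
L[10]='l': occ=1, LF[10]=C('l')+1=7+1=8
L[11]='o': occ=0, LF[11]=C('o')+0=9+0=9
L[12]='$': occ=0, LF[12]=C('$')+0=0+0=0
L[13]='o': occ=1, LF[13]=C('o')+1=9+1=10

Answer: 7 2 5 11 12 3 4 1 6 13 8 9 0 10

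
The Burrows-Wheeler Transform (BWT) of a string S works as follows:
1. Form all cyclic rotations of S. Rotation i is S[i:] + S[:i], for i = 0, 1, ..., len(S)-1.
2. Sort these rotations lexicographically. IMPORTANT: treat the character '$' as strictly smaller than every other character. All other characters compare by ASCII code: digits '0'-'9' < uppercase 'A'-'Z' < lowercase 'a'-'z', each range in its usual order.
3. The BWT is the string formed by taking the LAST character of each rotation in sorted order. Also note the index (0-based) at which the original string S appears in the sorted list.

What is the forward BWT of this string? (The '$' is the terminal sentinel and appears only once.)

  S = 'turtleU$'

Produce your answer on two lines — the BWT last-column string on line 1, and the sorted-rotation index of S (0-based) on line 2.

All 8 rotations (rotation i = S[i:]+S[:i]):
  rot[0] = turtleU$
  rot[1] = urtleU$t
  rot[2] = rtleU$tu
  rot[3] = tleU$tur
  rot[4] = leU$turt
  rot[5] = eU$turtl
  rot[6] = U$turtle
  rot[7] = $turtleU
Sorted (with $ < everything):
  sorted[0] = $turtleU  (last char: 'U')
  sorted[1] = U$turtle  (last char: 'e')
  sorted[2] = eU$turtl  (last char: 'l')
  sorted[3] = leU$turt  (last char: 't')
  sorted[4] = rtleU$tu  (last char: 'u')
  sorted[5] = tleU$tur  (last char: 'r')
  sorted[6] = turtleU$  (last char: '$')
  sorted[7] = urtleU$t  (last char: 't')
Last column: Ueltur$t
Original string S is at sorted index 6

Answer: Ueltur$t
6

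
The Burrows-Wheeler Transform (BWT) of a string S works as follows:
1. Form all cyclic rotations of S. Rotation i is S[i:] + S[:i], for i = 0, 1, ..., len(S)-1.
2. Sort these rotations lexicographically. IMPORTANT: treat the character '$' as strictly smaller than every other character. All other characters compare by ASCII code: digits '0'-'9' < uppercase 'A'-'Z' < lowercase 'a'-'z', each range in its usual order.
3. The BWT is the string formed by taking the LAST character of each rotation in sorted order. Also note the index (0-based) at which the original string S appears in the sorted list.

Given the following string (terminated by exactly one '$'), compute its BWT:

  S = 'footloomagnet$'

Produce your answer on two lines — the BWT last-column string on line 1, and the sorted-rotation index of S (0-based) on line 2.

All 14 rotations (rotation i = S[i:]+S[:i]):
  rot[0] = footloomagnet$
  rot[1] = ootloomagnet$f
  rot[2] = otloomagnet$fo
  rot[3] = tloomagnet$foo
  rot[4] = loomagnet$foot
  rot[5] = oomagnet$footl
  rot[6] = omagnet$footlo
  rot[7] = magnet$footloo
  rot[8] = agnet$footloom
  rot[9] = gnet$footlooma
  rot[10] = net$footloomag
  rot[11] = et$footloomagn
  rot[12] = t$footloomagne
  rot[13] = $footloomagnet
Sorted (with $ < everything):
  sorted[0] = $footloomagnet  (last char: 't')
  sorted[1] = agnet$footloom  (last char: 'm')
  sorted[2] = et$footloomagn  (last char: 'n')
  sorted[3] = footloomagnet$  (last char: '$')
  sorted[4] = gnet$footlooma  (last char: 'a')
  sorted[5] = loomagnet$foot  (last char: 't')
  sorted[6] = magnet$footloo  (last char: 'o')
  sorted[7] = net$footloomag  (last char: 'g')
  sorted[8] = omagnet$footlo  (last char: 'o')
  sorted[9] = oomagnet$footl  (last char: 'l')
  sorted[10] = ootloomagnet$f  (last char: 'f')
  sorted[11] = otloomagnet$fo  (last char: 'o')
  sorted[12] = t$footloomagne  (last char: 'e')
  sorted[13] = tloomagnet$foo  (last char: 'o')
Last column: tmn$atogolfoeo
Original string S is at sorted index 3

Answer: tmn$atogolfoeo
3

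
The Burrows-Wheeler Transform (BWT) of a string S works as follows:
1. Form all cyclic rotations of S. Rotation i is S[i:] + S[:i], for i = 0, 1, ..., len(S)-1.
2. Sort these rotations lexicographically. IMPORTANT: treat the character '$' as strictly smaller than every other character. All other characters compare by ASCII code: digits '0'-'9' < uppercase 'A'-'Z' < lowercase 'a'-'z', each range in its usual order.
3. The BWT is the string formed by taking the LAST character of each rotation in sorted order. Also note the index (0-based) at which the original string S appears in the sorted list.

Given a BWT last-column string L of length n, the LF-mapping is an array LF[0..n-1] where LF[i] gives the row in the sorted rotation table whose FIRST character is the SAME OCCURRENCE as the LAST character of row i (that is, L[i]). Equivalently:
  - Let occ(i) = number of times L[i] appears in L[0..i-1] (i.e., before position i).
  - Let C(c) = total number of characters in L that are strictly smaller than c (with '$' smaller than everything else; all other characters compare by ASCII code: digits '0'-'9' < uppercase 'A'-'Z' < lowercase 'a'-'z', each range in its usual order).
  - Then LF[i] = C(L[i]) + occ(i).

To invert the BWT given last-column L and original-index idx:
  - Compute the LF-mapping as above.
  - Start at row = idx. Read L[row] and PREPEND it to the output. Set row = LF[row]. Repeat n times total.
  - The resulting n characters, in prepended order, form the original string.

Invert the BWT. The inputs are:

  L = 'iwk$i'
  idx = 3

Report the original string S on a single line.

LF mapping: 1 4 3 0 2
Walk LF starting at row 3, prepending L[row]:
  step 1: row=3, L[3]='$', prepend. Next row=LF[3]=0
  step 2: row=0, L[0]='i', prepend. Next row=LF[0]=1
  step 3: row=1, L[1]='w', prepend. Next row=LF[1]=4
  step 4: row=4, L[4]='i', prepend. Next row=LF[4]=2
  step 5: row=2, L[2]='k', prepend. Next row=LF[2]=3
Reversed output: kiwi$

Answer: kiwi$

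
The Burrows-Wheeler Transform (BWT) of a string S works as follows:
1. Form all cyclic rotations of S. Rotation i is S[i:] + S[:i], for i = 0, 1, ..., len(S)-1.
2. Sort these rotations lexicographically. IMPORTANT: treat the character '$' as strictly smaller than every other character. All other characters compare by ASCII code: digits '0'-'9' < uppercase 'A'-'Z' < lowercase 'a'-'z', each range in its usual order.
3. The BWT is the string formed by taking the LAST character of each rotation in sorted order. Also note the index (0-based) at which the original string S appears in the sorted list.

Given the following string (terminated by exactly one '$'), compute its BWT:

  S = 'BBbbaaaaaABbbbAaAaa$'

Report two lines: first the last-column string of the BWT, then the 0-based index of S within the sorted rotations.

Answer: aaba$BAaaAAaaabbbbBB
4

Derivation:
All 20 rotations (rotation i = S[i:]+S[:i]):
  rot[0] = BBbbaaaaaABbbbAaAaa$
  rot[1] = BbbaaaaaABbbbAaAaa$B
  rot[2] = bbaaaaaABbbbAaAaa$BB
  rot[3] = baaaaaABbbbAaAaa$BBb
  rot[4] = aaaaaABbbbAaAaa$BBbb
  rot[5] = aaaaABbbbAaAaa$BBbba
  rot[6] = aaaABbbbAaAaa$BBbbaa
  rot[7] = aaABbbbAaAaa$BBbbaaa
  rot[8] = aABbbbAaAaa$BBbbaaaa
  rot[9] = ABbbbAaAaa$BBbbaaaaa
  rot[10] = BbbbAaAaa$BBbbaaaaaA
  rot[11] = bbbAaAaa$BBbbaaaaaAB
  rot[12] = bbAaAaa$BBbbaaaaaABb
  rot[13] = bAaAaa$BBbbaaaaaABbb
  rot[14] = AaAaa$BBbbaaaaaABbbb
  rot[15] = aAaa$BBbbaaaaaABbbbA
  rot[16] = Aaa$BBbbaaaaaABbbbAa
  rot[17] = aa$BBbbaaaaaABbbbAaA
  rot[18] = a$BBbbaaaaaABbbbAaAa
  rot[19] = $BBbbaaaaaABbbbAaAaa
Sorted (with $ < everything):
  sorted[0] = $BBbbaaaaaABbbbAaAaa  (last char: 'a')
  sorted[1] = ABbbbAaAaa$BBbbaaaaa  (last char: 'a')
  sorted[2] = AaAaa$BBbbaaaaaABbbb  (last char: 'b')
  sorted[3] = Aaa$BBbbaaaaaABbbbAa  (last char: 'a')
  sorted[4] = BBbbaaaaaABbbbAaAaa$  (last char: '$')
  sorted[5] = BbbaaaaaABbbbAaAaa$B  (last char: 'B')
  sorted[6] = BbbbAaAaa$BBbbaaaaaA  (last char: 'A')
  sorted[7] = a$BBbbaaaaaABbbbAaAa  (last char: 'a')
  sorted[8] = aABbbbAaAaa$BBbbaaaa  (last char: 'a')
  sorted[9] = aAaa$BBbbaaaaaABbbbA  (last char: 'A')
  sorted[10] = aa$BBbbaaaaaABbbbAaA  (last char: 'A')
  sorted[11] = aaABbbbAaAaa$BBbbaaa  (last char: 'a')
  sorted[12] = aaaABbbbAaAaa$BBbbaa  (last char: 'a')
  sorted[13] = aaaaABbbbAaAaa$BBbba  (last char: 'a')
  sorted[14] = aaaaaABbbbAaAaa$BBbb  (last char: 'b')
  sorted[15] = bAaAaa$BBbbaaaaaABbb  (last char: 'b')
  sorted[16] = baaaaaABbbbAaAaa$BBb  (last char: 'b')
  sorted[17] = bbAaAaa$BBbbaaaaaABb  (last char: 'b')
  sorted[18] = bbaaaaaABbbbAaAaa$BB  (last char: 'B')
  sorted[19] = bbbAaAaa$BBbbaaaaaAB  (last char: 'B')
Last column: aaba$BAaaAAaaabbbbBB
Original string S is at sorted index 4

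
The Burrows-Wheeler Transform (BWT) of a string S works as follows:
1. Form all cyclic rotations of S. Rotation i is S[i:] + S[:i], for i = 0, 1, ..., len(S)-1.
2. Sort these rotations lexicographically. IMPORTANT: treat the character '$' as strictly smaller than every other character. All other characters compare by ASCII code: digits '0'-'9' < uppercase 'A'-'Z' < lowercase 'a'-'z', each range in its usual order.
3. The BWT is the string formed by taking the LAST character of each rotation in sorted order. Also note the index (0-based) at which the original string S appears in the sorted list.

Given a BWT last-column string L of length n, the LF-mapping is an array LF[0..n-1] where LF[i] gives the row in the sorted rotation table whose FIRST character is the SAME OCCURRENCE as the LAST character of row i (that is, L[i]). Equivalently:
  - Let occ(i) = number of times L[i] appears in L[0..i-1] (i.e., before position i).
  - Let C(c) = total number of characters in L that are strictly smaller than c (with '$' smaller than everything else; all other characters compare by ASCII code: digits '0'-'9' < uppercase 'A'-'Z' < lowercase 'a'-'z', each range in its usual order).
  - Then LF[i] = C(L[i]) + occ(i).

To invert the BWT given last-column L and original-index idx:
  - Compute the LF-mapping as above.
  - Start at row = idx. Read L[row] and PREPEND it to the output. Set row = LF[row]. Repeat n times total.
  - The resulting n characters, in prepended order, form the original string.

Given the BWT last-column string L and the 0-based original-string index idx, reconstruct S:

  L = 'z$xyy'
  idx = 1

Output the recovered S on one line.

Answer: xyyz$

Derivation:
LF mapping: 4 0 1 2 3
Walk LF starting at row 1, prepending L[row]:
  step 1: row=1, L[1]='$', prepend. Next row=LF[1]=0
  step 2: row=0, L[0]='z', prepend. Next row=LF[0]=4
  step 3: row=4, L[4]='y', prepend. Next row=LF[4]=3
  step 4: row=3, L[3]='y', prepend. Next row=LF[3]=2
  step 5: row=2, L[2]='x', prepend. Next row=LF[2]=1
Reversed output: xyyz$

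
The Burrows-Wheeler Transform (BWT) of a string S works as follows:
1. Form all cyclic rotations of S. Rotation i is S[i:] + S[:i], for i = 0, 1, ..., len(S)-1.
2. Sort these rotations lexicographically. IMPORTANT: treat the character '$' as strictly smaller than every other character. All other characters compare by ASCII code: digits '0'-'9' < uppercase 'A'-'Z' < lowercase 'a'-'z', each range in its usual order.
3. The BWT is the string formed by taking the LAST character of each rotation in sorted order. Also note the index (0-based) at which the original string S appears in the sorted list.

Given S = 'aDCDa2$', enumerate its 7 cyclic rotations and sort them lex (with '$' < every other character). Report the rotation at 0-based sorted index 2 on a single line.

Answer: CDa2$aD

Derivation:
All 7 rotations (rotation i = S[i:]+S[:i]):
  rot[0] = aDCDa2$
  rot[1] = DCDa2$a
  rot[2] = CDa2$aD
  rot[3] = Da2$aDC
  rot[4] = a2$aDCD
  rot[5] = 2$aDCDa
  rot[6] = $aDCDa2
Sorted (with $ < everything):
  sorted[0] = $aDCDa2
  sorted[1] = 2$aDCDa
  sorted[2] = CDa2$aD
  sorted[3] = DCDa2$a
  sorted[4] = Da2$aDC
  sorted[5] = a2$aDCD
  sorted[6] = aDCDa2$
sorted[2] = CDa2$aD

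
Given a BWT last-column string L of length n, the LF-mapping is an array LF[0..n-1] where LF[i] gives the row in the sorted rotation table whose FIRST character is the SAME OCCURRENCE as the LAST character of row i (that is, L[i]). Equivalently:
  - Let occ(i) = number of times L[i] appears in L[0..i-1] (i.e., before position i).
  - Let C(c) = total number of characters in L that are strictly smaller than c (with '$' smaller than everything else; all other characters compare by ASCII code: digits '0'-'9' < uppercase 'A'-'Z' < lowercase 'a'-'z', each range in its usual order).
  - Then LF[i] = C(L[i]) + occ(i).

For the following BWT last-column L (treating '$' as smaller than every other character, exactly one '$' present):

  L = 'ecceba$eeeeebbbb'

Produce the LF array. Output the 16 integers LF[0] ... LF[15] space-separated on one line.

Answer: 9 7 8 10 2 1 0 11 12 13 14 15 3 4 5 6

Derivation:
Char counts: '$':1, 'a':1, 'b':5, 'c':2, 'e':7
C (first-col start): C('$')=0, C('a')=1, C('b')=2, C('c')=7, C('e')=9
L[0]='e': occ=0, LF[0]=C('e')+0=9+0=9
L[1]='c': occ=0, LF[1]=C('c')+0=7+0=7
L[2]='c': occ=1, LF[2]=C('c')+1=7+1=8
L[3]='e': occ=1, LF[3]=C('e')+1=9+1=10
L[4]='b': occ=0, LF[4]=C('b')+0=2+0=2
L[5]='a': occ=0, LF[5]=C('a')+0=1+0=1
L[6]='$': occ=0, LF[6]=C('$')+0=0+0=0
L[7]='e': occ=2, LF[7]=C('e')+2=9+2=11
L[8]='e': occ=3, LF[8]=C('e')+3=9+3=12
L[9]='e': occ=4, LF[9]=C('e')+4=9+4=13
L[10]='e': occ=5, LF[10]=C('e')+5=9+5=14
L[11]='e': occ=6, LF[11]=C('e')+6=9+6=15
L[12]='b': occ=1, LF[12]=C('b')+1=2+1=3
L[13]='b': occ=2, LF[13]=C('b')+2=2+2=4
L[14]='b': occ=3, LF[14]=C('b')+3=2+3=5
L[15]='b': occ=4, LF[15]=C('b')+4=2+4=6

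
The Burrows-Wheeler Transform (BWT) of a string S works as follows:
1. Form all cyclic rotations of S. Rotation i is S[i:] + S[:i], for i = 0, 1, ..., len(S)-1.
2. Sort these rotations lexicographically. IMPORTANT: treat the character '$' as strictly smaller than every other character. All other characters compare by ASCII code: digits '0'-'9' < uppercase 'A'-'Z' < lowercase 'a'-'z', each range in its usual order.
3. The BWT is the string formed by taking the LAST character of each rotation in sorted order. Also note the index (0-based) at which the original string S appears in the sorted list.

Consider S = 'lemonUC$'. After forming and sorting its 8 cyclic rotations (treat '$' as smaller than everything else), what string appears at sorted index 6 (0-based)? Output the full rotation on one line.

Answer: nUC$lemo

Derivation:
All 8 rotations (rotation i = S[i:]+S[:i]):
  rot[0] = lemonUC$
  rot[1] = emonUC$l
  rot[2] = monUC$le
  rot[3] = onUC$lem
  rot[4] = nUC$lemo
  rot[5] = UC$lemon
  rot[6] = C$lemonU
  rot[7] = $lemonUC
Sorted (with $ < everything):
  sorted[0] = $lemonUC
  sorted[1] = C$lemonU
  sorted[2] = UC$lemon
  sorted[3] = emonUC$l
  sorted[4] = lemonUC$
  sorted[5] = monUC$le
  sorted[6] = nUC$lemo
  sorted[7] = onUC$lem
sorted[6] = nUC$lemo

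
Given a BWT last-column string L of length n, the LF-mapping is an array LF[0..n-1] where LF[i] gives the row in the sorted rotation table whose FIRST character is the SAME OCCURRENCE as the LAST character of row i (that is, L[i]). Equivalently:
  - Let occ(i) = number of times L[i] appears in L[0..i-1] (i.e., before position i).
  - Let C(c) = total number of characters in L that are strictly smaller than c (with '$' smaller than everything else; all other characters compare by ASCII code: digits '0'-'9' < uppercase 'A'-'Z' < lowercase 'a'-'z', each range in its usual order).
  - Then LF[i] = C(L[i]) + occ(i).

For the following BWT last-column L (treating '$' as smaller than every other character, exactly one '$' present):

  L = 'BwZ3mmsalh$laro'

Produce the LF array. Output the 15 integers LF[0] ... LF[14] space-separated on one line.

Answer: 2 14 3 1 9 10 13 4 7 6 0 8 5 12 11

Derivation:
Char counts: '$':1, '3':1, 'B':1, 'Z':1, 'a':2, 'h':1, 'l':2, 'm':2, 'o':1, 'r':1, 's':1, 'w':1
C (first-col start): C('$')=0, C('3')=1, C('B')=2, C('Z')=3, C('a')=4, C('h')=6, C('l')=7, C('m')=9, C('o')=11, C('r')=12, C('s')=13, C('w')=14
L[0]='B': occ=0, LF[0]=C('B')+0=2+0=2
L[1]='w': occ=0, LF[1]=C('w')+0=14+0=14
L[2]='Z': occ=0, LF[2]=C('Z')+0=3+0=3
L[3]='3': occ=0, LF[3]=C('3')+0=1+0=1
L[4]='m': occ=0, LF[4]=C('m')+0=9+0=9
L[5]='m': occ=1, LF[5]=C('m')+1=9+1=10
L[6]='s': occ=0, LF[6]=C('s')+0=13+0=13
L[7]='a': occ=0, LF[7]=C('a')+0=4+0=4
L[8]='l': occ=0, LF[8]=C('l')+0=7+0=7
L[9]='h': occ=0, LF[9]=C('h')+0=6+0=6
L[10]='$': occ=0, LF[10]=C('$')+0=0+0=0
L[11]='l': occ=1, LF[11]=C('l')+1=7+1=8
L[12]='a': occ=1, LF[12]=C('a')+1=4+1=5
L[13]='r': occ=0, LF[13]=C('r')+0=12+0=12
L[14]='o': occ=0, LF[14]=C('o')+0=11+0=11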